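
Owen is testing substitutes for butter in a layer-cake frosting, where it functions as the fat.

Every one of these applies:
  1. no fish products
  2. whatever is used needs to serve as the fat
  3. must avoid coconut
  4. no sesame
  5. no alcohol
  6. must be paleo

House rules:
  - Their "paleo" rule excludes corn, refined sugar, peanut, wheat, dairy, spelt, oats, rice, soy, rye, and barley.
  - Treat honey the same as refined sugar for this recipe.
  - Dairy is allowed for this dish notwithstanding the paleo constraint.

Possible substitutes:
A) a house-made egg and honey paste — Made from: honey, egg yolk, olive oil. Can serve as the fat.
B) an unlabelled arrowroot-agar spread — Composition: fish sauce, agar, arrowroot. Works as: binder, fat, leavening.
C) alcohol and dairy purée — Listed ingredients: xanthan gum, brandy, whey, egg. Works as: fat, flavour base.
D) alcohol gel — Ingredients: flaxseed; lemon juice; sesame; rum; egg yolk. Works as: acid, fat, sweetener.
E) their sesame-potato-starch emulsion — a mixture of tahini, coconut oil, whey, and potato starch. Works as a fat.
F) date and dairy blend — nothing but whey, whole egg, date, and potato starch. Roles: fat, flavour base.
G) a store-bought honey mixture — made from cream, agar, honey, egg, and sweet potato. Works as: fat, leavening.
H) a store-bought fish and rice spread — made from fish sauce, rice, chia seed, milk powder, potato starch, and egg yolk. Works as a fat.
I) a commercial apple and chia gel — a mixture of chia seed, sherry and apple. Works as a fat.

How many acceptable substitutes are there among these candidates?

A: has honey, so not paleo — no
B: has fish sauce, so not fish-free — reject
C: has brandy, so not alcohol-free — out
D: has rum, so not alcohol-free; has sesame, so not sesame-free — out
E: has tahini, so not sesame-free; has coconut oil, so not coconut-free — no
F: dairy is permitted under the paleo carve-out; nothing else excluded — valid
G: has honey, so not paleo — reject
H: has rice, so not paleo; has fish sauce, so not fish-free — out
I: has sherry, so not alcohol-free — out

1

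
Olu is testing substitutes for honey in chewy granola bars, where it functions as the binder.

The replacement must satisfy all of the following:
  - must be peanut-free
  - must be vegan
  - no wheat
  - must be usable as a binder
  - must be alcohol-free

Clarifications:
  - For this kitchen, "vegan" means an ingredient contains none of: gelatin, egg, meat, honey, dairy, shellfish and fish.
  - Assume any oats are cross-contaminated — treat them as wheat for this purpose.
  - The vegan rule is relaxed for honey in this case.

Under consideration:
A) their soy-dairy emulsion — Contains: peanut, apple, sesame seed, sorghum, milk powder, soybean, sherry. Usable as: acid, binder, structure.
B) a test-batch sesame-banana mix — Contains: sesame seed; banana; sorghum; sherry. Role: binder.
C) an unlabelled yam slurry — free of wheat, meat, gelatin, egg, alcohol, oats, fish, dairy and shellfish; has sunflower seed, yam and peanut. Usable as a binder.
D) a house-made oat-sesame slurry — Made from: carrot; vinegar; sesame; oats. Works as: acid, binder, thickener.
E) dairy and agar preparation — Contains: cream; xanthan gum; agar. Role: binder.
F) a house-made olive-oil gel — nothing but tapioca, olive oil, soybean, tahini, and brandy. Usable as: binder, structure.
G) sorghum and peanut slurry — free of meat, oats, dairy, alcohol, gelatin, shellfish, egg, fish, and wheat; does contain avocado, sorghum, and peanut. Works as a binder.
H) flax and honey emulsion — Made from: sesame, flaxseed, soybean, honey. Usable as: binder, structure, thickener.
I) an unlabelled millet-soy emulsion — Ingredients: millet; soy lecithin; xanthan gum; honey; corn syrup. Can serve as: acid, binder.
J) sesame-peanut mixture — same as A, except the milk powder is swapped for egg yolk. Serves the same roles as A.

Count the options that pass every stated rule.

2

A: has milk powder, so not vegan; has sherry, so not alcohol-free (and 1 more) — out
B: has sherry, so not alcohol-free — out
C: has peanut, so not peanut-free — out
D: has oats, so not wheat-free — no
E: has cream, so not vegan — no
F: has brandy, so not alcohol-free — reject
G: has peanut, so not peanut-free — no
H: honey is permitted under the vegan carve-out; nothing else excluded — keep
I: honey is permitted under the vegan carve-out; nothing else excluded — OK
J: has egg yolk, so not vegan; has sherry, so not alcohol-free (and 1 more) — no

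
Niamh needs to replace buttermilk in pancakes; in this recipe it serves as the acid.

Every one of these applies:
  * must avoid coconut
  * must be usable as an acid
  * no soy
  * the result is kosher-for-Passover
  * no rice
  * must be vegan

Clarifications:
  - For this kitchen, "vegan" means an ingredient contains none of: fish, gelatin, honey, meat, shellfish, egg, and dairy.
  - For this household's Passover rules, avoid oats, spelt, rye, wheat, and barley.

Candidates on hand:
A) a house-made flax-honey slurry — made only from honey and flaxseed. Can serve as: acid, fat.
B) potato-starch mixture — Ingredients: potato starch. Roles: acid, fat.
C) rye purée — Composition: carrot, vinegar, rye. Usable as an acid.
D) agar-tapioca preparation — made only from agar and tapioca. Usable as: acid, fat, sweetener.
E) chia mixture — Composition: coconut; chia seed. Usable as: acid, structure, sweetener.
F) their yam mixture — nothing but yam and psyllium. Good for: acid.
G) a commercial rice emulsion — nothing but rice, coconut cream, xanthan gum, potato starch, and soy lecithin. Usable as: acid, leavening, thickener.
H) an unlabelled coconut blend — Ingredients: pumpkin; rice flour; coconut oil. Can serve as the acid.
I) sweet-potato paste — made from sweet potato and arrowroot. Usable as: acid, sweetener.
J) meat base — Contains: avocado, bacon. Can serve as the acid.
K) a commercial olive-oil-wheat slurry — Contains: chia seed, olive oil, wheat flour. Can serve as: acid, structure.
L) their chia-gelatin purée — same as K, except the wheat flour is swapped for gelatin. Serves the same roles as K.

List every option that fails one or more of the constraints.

A: has honey, so not vegan — reject
B: nothing on the exclusion list — keep
C: has rye, so not kosher-for-Passover — reject
D: nothing on the exclusion list — valid
E: has coconut, so not coconut-free — no
F: every rule checks out — OK
G: has coconut cream, so not coconut-free; has soy lecithin, so not soy-free (and 1 more) — reject
H: has coconut oil, so not coconut-free; has rice flour, so not rice-free — no
I: only arrowroot and sweet potato; none excluded — valid
J: has bacon, so not vegan — reject
K: has wheat flour, so not kosher-for-Passover — reject
L: has gelatin, so not vegan — reject

A, C, E, G, H, J, K, L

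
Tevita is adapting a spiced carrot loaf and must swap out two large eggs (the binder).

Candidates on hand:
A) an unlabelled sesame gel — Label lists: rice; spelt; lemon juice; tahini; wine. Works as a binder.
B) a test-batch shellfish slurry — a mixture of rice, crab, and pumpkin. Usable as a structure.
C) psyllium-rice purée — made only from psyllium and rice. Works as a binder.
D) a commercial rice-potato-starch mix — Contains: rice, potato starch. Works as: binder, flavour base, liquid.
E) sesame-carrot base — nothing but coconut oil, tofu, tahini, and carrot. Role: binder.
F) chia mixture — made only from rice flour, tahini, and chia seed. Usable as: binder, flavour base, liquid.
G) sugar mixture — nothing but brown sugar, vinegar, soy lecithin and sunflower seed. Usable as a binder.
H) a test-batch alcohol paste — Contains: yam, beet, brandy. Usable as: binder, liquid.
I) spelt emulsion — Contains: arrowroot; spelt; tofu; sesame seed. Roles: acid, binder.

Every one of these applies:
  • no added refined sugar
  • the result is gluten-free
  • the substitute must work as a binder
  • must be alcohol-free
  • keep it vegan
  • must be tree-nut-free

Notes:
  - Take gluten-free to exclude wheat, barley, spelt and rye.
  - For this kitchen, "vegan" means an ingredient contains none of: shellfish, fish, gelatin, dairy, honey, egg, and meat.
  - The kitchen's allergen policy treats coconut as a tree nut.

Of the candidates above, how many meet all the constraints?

A: has spelt, so not gluten-free; has wine, so not alcohol-free — no
B: not usable as a binder; has crab, so not vegan — out
C: works as a binder, gluten-free, tree-nut-free — valid
D: works as a binder, no alcohol, tree-nut-free — keep
E: has coconut oil, so not tree-nut-free — no
F: only rice flour, tahini, and chia seed; none excluded — keep
G: has brown sugar, so not no-added-sugar — out
H: has brandy, so not alcohol-free — no
I: has spelt, so not gluten-free — out

3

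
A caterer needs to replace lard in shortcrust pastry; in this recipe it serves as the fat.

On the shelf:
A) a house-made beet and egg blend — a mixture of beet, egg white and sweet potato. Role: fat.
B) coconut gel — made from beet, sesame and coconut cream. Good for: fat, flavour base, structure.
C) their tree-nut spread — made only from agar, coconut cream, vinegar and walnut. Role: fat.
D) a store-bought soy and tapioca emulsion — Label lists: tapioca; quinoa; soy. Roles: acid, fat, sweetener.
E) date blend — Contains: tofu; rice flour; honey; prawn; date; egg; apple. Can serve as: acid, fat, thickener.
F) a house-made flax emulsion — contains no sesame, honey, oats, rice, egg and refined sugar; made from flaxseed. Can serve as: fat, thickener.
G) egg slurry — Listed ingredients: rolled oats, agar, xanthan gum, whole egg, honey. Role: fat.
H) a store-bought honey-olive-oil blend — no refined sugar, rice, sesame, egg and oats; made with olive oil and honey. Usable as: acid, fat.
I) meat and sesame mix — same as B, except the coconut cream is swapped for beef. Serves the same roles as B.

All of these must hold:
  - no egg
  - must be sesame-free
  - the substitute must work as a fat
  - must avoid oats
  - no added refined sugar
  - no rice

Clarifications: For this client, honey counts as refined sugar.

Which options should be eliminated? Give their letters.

A, B, E, G, H, I

A: has egg white, so not egg-free — out
B: has sesame, so not sesame-free — no
C: coconut cream and walnut etc. — none of it excluded — valid
D: all constraints satisfied — valid
E: has egg, so not egg-free; has rice flour, so not rice-free (and 1 more) — reject
F: no sesame, no egg — valid
G: has whole egg, so not egg-free; has rolled oats, so not oat-free (and 1 more) — no
H: has honey, so not no-added-sugar — out
I: has sesame, so not sesame-free — out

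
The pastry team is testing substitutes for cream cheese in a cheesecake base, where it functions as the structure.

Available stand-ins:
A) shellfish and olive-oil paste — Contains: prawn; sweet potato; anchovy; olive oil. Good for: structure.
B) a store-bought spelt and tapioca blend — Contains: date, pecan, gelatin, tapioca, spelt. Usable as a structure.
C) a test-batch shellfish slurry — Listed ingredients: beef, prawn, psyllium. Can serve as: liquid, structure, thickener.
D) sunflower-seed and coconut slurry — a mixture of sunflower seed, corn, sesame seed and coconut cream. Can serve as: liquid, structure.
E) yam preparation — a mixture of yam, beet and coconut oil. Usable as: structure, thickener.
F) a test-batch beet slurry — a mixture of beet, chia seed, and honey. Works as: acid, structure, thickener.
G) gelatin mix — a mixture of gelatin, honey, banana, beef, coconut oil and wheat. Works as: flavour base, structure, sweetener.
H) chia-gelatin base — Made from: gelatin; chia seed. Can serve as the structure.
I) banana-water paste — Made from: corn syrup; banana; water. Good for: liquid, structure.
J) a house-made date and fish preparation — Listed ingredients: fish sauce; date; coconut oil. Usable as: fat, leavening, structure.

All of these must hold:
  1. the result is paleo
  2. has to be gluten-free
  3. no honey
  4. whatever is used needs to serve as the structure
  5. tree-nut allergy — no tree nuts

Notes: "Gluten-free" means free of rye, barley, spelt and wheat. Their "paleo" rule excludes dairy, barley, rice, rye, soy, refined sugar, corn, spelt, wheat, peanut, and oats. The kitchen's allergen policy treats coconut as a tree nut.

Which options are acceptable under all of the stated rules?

A: tree-nut-free, no honey — valid
B: has spelt, so not gluten-free; has spelt, so not paleo (and 1 more) — no
C: works as a structure, no honey, tree-nut-free — OK
D: has corn, so not paleo; has coconut cream, so not tree-nut-free — no
E: has coconut oil, so not tree-nut-free — out
F: has honey, so not honey-free — out
G: has wheat, so not gluten-free; has wheat, so not paleo (and 2 more) — reject
H: only gelatin and chia seed; none excluded — valid
I: has corn syrup, so not paleo — no
J: has coconut oil, so not tree-nut-free — out

A, C, H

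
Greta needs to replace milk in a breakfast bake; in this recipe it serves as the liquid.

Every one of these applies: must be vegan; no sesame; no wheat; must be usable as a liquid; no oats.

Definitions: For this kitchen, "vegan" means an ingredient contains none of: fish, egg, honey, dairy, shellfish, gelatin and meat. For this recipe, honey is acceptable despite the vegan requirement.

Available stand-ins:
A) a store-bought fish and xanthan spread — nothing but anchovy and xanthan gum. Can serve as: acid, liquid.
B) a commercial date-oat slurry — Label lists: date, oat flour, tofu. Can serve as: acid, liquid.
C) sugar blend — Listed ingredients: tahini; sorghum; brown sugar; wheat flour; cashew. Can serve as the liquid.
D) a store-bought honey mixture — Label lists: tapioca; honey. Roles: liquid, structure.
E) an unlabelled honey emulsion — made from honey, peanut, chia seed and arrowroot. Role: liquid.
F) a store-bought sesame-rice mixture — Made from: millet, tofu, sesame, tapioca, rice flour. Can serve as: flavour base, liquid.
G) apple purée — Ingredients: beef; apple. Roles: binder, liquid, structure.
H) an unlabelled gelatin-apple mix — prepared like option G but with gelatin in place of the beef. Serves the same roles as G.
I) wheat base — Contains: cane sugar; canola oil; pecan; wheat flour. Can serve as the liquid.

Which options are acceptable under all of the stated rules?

D, E

A: has anchovy, so not vegan — no
B: has oat flour, so not oat-free — reject
C: has wheat flour, so not wheat-free; has tahini, so not sesame-free — reject
D: honey is permitted under the vegan carve-out; nothing else excluded — OK
E: honey is permitted under the vegan carve-out; nothing else excluded — valid
F: has sesame, so not sesame-free — out
G: has beef, so not vegan — out
H: has gelatin, so not vegan — no
I: has wheat flour, so not wheat-free — out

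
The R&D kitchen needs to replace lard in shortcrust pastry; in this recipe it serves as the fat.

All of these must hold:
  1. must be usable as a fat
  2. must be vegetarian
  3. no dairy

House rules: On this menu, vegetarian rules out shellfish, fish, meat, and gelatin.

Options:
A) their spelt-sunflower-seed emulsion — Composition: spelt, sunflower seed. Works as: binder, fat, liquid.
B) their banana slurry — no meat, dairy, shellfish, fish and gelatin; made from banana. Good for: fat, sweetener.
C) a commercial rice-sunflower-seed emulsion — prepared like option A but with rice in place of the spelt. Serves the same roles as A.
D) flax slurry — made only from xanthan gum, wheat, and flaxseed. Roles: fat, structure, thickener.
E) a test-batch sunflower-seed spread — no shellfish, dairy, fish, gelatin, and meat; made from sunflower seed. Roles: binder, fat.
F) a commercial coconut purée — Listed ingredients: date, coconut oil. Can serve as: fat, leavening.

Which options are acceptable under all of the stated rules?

A, B, C, D, E, F

A: no dairy, vegetarian — valid
B: every rule checks out — valid
C: only rice and sunflower seed; none excluded — valid
D: works as a fat, vegetarian, no dairy — OK
E: works as a fat, no dairy, vegetarian — OK
F: all constraints satisfied — keep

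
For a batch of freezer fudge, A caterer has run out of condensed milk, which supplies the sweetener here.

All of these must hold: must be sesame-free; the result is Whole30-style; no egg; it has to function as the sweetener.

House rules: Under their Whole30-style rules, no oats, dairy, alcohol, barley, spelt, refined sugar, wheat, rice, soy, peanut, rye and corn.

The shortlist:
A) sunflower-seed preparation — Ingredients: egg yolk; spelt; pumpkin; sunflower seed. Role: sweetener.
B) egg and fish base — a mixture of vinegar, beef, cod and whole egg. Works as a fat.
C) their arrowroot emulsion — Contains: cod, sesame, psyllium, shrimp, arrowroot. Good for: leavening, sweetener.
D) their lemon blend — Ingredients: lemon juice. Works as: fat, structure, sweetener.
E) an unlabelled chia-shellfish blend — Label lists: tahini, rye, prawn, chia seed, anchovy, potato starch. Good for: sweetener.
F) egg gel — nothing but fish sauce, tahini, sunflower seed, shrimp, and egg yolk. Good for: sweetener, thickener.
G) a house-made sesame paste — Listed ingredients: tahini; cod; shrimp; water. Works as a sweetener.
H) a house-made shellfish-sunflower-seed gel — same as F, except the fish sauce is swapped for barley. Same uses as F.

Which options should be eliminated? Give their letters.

A: has spelt, so not Whole30-style; has egg yolk, so not egg-free — no
B: not usable as a sweetener; has whole egg, so not egg-free — reject
C: has sesame, so not sesame-free — no
D: all constraints satisfied — OK
E: has rye, so not Whole30-style; has tahini, so not sesame-free — reject
F: has egg yolk, so not egg-free; has tahini, so not sesame-free — out
G: has tahini, so not sesame-free — reject
H: has barley, so not Whole30-style; has egg yolk, so not egg-free (and 1 more) — out

A, B, C, E, F, G, H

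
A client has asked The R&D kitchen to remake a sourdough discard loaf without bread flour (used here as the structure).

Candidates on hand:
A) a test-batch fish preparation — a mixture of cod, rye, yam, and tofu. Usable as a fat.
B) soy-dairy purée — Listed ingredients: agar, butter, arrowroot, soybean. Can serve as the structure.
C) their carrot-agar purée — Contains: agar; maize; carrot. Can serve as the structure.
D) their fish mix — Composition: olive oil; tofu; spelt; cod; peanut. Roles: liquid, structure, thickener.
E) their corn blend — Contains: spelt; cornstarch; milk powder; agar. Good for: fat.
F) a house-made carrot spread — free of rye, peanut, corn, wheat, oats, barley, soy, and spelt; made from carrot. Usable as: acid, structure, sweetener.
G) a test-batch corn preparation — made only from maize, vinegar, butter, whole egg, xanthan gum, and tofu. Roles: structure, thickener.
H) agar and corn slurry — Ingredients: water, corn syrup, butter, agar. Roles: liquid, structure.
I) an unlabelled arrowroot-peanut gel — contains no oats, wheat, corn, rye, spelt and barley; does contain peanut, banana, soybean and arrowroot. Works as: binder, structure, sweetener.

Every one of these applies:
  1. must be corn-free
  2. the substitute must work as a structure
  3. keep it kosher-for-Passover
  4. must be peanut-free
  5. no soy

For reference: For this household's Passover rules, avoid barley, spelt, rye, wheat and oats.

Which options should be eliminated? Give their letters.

A: not usable as a structure; has rye, so not kosher-for-Passover (and 1 more) — no
B: has soybean, so not soy-free — out
C: has maize, so not corn-free — reject
D: has spelt, so not kosher-for-Passover; has tofu, so not soy-free (and 1 more) — out
E: not usable as a structure; has spelt, so not kosher-for-Passover (and 1 more) — no
F: no peanut, kosher-for-Passover — valid
G: has tofu, so not soy-free; has maize, so not corn-free — reject
H: has corn syrup, so not corn-free — reject
I: has soybean, so not soy-free; has peanut, so not peanut-free — no

A, B, C, D, E, G, H, I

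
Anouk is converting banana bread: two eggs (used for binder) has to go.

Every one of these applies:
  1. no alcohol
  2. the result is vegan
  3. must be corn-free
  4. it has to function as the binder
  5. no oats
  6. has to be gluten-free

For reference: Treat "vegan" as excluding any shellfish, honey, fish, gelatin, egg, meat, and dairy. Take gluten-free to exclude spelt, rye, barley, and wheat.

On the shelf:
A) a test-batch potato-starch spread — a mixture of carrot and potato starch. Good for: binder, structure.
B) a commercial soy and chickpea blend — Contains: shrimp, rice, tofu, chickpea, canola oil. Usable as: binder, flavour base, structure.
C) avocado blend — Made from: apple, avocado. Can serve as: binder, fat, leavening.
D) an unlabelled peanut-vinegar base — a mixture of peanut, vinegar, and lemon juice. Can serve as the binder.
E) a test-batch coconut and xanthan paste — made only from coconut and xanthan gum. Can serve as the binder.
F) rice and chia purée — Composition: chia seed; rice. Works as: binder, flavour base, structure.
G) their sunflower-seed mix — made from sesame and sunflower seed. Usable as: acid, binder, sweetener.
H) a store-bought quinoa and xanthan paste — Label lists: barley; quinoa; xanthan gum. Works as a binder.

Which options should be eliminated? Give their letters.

A: works as a binder, gluten-free, no alcohol — OK
B: has shrimp, so not vegan — reject
C: vegan, no corn — keep
D: every rule checks out — OK
E: all constraints satisfied — OK
F: all constraints satisfied — OK
G: only sesame and sunflower seed; none excluded — valid
H: has barley, so not gluten-free — out

B, H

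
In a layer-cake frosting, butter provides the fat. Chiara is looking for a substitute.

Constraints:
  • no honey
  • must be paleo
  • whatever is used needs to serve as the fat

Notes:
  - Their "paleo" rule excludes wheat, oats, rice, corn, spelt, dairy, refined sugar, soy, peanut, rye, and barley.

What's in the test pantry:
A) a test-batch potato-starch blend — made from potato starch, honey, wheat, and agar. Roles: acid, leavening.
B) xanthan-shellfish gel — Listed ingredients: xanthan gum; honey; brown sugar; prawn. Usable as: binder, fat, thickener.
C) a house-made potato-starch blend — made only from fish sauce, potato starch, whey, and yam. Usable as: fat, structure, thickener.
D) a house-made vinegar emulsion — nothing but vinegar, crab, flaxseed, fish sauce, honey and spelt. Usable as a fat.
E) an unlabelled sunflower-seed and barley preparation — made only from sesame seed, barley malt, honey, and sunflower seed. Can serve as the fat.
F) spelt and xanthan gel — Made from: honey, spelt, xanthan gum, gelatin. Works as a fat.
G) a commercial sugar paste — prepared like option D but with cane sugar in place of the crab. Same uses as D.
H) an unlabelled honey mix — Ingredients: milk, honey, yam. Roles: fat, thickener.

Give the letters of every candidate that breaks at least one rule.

A, B, C, D, E, F, G, H

A: not usable as a fat; has wheat, so not paleo (and 1 more) — no
B: has brown sugar, so not paleo; has honey, so not honey-free — reject
C: has whey, so not paleo — reject
D: has spelt, so not paleo; has honey, so not honey-free — out
E: has barley malt, so not paleo; has honey, so not honey-free — out
F: has spelt, so not paleo; has honey, so not honey-free — out
G: has spelt, so not paleo; has honey, so not honey-free — out
H: has milk, so not paleo; has honey, so not honey-free — out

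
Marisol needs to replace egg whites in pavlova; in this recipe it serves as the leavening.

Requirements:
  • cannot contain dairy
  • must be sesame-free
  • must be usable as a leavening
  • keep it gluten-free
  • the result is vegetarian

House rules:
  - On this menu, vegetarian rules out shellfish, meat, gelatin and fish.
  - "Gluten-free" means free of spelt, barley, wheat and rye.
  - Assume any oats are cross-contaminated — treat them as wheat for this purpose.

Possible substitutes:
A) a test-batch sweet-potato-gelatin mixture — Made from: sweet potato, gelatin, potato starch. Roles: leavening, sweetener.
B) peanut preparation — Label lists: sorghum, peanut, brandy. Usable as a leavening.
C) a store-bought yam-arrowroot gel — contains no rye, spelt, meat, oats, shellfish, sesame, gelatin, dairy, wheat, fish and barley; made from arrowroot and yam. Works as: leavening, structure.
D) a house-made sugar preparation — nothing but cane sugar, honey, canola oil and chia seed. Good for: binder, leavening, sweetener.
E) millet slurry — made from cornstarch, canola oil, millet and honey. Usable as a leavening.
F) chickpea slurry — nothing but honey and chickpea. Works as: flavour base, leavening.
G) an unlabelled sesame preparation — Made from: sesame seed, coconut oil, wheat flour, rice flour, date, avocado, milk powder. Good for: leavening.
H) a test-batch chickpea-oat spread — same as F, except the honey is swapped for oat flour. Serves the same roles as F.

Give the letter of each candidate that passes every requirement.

A: has gelatin, so not vegetarian — out
B: vegetarian, no sesame — valid
C: vegetarian, no sesame — OK
D: honey and cane sugar etc. — none of it excluded — keep
E: nothing on the exclusion list — valid
F: every rule checks out — keep
G: has wheat flour, so not gluten-free; has milk powder, so not dairy-free (and 1 more) — reject
H: has oat flour, so not gluten-free — reject

B, C, D, E, F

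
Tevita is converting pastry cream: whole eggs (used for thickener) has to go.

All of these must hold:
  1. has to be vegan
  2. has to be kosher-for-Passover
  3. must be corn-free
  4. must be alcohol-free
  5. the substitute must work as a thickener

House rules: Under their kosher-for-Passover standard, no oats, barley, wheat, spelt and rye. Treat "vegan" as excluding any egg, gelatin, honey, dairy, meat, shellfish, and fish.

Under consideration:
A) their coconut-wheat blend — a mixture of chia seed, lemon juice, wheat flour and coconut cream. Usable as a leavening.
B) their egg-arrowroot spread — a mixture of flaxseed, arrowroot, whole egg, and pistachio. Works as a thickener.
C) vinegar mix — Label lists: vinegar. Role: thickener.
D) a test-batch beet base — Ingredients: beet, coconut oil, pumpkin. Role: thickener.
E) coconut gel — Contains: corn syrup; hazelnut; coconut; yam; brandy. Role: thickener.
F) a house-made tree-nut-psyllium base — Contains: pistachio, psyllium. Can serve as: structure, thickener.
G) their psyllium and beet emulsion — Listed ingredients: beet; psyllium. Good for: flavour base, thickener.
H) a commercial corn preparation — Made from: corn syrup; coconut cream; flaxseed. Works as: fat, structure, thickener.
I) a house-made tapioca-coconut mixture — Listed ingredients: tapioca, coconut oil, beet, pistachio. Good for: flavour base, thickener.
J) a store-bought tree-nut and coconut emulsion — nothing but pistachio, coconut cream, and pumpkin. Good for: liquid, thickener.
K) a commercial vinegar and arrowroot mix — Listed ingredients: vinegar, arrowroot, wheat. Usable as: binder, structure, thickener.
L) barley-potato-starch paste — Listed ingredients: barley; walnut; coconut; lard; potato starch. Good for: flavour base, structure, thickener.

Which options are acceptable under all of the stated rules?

A: not usable as a thickener; has wheat flour, so not kosher-for-Passover — out
B: has whole egg, so not vegan — out
C: nothing on the exclusion list — keep
D: only coconut oil, pumpkin and beet; none excluded — keep
E: has brandy, so not alcohol-free; has corn syrup, so not corn-free — out
F: works as a thickener, kosher-for-Passover, no alcohol — valid
G: every rule checks out — OK
H: has corn syrup, so not corn-free — out
I: every rule checks out — OK
J: no corn, kosher-for-Passover — keep
K: has wheat, so not kosher-for-Passover — reject
L: has barley, so not kosher-for-Passover; has lard, so not vegan — reject

C, D, F, G, I, J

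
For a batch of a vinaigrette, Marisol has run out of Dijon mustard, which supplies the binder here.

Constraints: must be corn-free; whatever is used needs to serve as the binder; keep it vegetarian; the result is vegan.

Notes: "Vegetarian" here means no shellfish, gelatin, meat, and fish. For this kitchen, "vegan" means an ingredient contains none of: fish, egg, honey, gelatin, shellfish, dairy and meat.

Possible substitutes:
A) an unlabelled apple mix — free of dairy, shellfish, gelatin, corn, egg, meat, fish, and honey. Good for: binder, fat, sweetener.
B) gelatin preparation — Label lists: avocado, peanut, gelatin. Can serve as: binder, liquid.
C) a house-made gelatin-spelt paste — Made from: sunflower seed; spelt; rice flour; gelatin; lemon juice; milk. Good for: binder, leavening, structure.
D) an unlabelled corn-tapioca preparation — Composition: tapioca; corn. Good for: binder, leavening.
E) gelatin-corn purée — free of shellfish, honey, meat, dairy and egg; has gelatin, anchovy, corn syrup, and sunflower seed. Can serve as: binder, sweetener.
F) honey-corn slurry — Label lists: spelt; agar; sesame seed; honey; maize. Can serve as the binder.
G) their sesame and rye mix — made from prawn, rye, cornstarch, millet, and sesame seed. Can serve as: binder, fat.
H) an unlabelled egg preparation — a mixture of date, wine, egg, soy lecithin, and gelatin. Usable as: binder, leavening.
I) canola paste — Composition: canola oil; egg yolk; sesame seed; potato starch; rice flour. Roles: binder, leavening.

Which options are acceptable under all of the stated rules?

A: vegetarian, no corn — OK
B: has gelatin, so not vegetarian; has gelatin, so not vegan — out
C: has gelatin, so not vegetarian; has milk, so not vegan — out
D: has corn, so not corn-free — out
E: has anchovy, so not vegetarian; has anchovy, so not vegan (and 1 more) — no
F: has honey, so not vegan; has maize, so not corn-free — reject
G: has prawn, so not vegetarian; has prawn, so not vegan (and 1 more) — reject
H: has gelatin, so not vegetarian; has egg, so not vegan — no
I: has egg yolk, so not vegan — no

A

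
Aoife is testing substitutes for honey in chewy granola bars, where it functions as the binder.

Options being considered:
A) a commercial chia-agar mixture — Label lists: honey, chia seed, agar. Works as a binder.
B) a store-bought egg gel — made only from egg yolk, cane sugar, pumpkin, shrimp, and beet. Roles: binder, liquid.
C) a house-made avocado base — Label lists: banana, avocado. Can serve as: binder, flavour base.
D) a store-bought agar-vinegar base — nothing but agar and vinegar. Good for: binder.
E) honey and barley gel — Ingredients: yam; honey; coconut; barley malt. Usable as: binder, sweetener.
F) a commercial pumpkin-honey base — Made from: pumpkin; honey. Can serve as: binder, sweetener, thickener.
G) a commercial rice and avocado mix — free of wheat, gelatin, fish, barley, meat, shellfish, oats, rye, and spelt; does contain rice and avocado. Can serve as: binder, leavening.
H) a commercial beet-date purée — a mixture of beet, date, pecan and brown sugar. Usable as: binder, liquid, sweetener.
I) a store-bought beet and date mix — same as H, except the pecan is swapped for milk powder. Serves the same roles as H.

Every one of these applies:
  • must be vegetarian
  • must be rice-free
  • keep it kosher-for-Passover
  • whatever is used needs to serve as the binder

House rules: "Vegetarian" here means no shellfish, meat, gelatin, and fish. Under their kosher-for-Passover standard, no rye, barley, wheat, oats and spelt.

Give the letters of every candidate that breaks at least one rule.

B, E, G

A: works as a binder, no rice, vegetarian — keep
B: has shrimp, so not vegetarian — reject
C: all constraints satisfied — OK
D: vegetarian, kosher-for-Passover — OK
E: has barley malt, so not kosher-for-Passover — out
F: only honey and pumpkin; none excluded — OK
G: has rice, so not rice-free — no
H: works as a binder, no rice, kosher-for-Passover — OK
I: kosher-for-Passover, vegetarian — valid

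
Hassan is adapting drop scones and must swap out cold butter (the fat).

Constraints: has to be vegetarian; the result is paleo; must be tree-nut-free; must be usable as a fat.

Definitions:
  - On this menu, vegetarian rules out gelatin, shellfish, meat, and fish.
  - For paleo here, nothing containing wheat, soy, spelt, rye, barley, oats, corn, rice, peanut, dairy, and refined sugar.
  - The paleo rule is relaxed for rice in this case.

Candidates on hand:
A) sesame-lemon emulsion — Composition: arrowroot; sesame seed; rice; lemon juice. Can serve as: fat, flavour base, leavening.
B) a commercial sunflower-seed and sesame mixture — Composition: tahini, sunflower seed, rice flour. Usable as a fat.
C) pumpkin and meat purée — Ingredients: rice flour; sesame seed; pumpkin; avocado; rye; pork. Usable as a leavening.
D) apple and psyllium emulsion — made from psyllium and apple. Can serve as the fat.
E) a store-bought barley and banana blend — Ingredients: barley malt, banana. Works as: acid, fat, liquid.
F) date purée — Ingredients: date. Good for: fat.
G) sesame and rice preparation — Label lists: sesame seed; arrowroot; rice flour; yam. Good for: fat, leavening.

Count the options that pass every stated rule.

5

A: rice is permitted under the paleo carve-out; nothing else excluded — OK
B: rice is permitted under the paleo carve-out; nothing else excluded — keep
C: not usable as a fat; has pork, so not vegetarian (and 1 more) — no
D: works as a fat, vegetarian, paleo — valid
E: has barley malt, so not paleo — reject
F: works as a fat, paleo, vegetarian — OK
G: rice is permitted under the paleo carve-out; nothing else excluded — keep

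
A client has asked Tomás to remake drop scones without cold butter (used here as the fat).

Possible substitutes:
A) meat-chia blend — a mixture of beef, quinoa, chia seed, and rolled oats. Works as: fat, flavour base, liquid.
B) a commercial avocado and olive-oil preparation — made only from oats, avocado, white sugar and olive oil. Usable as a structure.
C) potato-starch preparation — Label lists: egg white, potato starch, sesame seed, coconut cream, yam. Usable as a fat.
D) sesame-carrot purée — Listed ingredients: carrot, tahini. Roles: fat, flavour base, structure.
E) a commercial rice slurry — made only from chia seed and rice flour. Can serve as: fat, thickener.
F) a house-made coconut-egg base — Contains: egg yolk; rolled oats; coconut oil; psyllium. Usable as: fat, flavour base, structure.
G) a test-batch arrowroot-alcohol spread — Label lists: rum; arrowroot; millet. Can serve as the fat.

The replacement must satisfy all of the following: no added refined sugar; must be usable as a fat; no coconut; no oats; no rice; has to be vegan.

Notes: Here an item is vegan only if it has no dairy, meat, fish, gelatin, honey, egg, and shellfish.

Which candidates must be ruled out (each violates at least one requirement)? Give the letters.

A, B, C, E, F

A: has beef, so not vegan; has rolled oats, so not oat-free — no
B: not usable as a fat; has white sugar, so not no-added-sugar (and 1 more) — out
C: has egg white, so not vegan; has coconut cream, so not coconut-free — no
D: no coconut, no refined sugar — OK
E: has rice flour, so not rice-free — reject
F: has egg yolk, so not vegan; has coconut oil, so not coconut-free (and 1 more) — reject
G: no oats, vegan — keep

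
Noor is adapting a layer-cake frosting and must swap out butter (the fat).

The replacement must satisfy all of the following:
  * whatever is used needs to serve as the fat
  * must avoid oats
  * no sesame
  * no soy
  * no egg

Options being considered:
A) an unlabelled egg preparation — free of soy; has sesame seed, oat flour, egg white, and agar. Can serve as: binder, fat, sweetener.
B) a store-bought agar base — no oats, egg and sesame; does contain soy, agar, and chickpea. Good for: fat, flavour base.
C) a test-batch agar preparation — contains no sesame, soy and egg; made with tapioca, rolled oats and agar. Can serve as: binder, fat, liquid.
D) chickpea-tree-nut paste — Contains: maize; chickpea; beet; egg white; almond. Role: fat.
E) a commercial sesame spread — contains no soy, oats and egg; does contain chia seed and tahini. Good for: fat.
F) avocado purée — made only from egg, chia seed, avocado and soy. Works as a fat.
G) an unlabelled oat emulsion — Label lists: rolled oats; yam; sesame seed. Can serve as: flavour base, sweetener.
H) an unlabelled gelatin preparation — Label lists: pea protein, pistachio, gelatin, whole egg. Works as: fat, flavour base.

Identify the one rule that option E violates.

sesame-free

usable as a fat: satisfied
sesame-free: has tahini — fails
soy-free: satisfied
oat-free: satisfied
egg-free: satisfied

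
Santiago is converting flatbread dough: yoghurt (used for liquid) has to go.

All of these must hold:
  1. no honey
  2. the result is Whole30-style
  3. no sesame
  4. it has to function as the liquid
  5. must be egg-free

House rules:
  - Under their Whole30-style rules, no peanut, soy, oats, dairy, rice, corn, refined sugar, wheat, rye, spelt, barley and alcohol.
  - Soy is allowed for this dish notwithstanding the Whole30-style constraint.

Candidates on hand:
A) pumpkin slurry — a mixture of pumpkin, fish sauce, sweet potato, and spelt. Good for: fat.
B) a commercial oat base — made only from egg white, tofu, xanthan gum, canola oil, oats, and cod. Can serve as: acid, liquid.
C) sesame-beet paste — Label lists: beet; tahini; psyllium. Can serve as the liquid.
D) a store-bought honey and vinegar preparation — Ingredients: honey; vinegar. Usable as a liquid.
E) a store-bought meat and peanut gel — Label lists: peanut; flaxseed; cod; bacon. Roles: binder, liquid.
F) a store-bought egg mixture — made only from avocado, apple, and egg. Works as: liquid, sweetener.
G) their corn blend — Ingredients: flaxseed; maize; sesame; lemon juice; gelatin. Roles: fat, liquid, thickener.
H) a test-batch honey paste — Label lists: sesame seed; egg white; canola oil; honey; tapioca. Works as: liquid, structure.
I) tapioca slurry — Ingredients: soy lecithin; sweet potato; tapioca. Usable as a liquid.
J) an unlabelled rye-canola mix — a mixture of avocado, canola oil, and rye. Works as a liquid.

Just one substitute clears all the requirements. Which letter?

I

A: not usable as a liquid; has spelt, so not Whole30-style — no
B: has oats, so not Whole30-style; has egg white, so not egg-free — out
C: has tahini, so not sesame-free — no
D: has honey, so not honey-free — reject
E: has peanut, so not Whole30-style — out
F: has egg, so not egg-free — no
G: has maize, so not Whole30-style; has sesame, so not sesame-free — no
H: has egg white, so not egg-free; has sesame seed, so not sesame-free (and 1 more) — out
I: soy is permitted under the Whole30-style carve-out; nothing else excluded — valid
J: has rye, so not Whole30-style — reject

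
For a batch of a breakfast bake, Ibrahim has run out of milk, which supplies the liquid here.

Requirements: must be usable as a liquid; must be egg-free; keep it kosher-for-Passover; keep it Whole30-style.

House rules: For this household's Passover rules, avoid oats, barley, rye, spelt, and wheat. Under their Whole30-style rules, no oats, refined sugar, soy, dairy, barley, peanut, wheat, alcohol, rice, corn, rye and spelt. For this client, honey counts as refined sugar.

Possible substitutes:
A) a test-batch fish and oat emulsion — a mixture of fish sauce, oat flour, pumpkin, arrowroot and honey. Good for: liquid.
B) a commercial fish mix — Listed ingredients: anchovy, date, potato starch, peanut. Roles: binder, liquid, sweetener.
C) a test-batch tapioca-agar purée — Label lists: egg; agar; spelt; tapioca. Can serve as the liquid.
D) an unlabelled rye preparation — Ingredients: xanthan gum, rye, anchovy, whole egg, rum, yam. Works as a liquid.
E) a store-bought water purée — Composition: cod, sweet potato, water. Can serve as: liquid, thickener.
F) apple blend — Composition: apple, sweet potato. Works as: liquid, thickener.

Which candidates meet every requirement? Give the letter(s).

E, F

A: has oat flour, so not kosher-for-Passover; has honey, so not Whole30-style — out
B: has peanut, so not Whole30-style — out
C: has spelt, so not kosher-for-Passover; has spelt, so not Whole30-style (and 1 more) — reject
D: has rye, so not kosher-for-Passover; has rum, so not Whole30-style (and 1 more) — no
E: works as a liquid, Whole30-style, no egg — OK
F: no egg, Whole30-style — keep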